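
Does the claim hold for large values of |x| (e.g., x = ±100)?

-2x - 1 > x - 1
x = 100: LHS = -2·100 - 1 = -201, RHS = 100 - 1 = 99; -201 > 99 — FAILS
x = -100: LHS = -2·(-100) - 1 = 199, RHS = (-100) - 1 = -101; 199 > -101 — holds

Answer: Partially: fails for x = 100, holds for x = -100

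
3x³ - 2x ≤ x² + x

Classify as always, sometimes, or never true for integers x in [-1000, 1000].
Holds at x = 0: LHS = 3·0³ - 2·0 = 0, RHS = 0² + 0 = 0; 0 ≤ 0 — holds
Fails at x = 2: LHS = 3·2³ - 2·2 = 20, RHS = 2² + 2 = 6; 20 ≤ 6 — FAILS
It is satisfied by some integers in the range but not all.

Answer: Sometimes true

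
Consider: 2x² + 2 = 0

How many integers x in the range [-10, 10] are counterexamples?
Counterexamples in [-10, 10]: {-10, -9, -8, -7, -6, -5, -4, -3, -2, -1, 0, 1, 2, 3, 4, 5, 6, 7, 8, 9, 10}.

Counting them gives 21 values.

Answer: 21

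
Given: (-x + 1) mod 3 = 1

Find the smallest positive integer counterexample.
Testing positive integers:
x = 1: LHS = (-1 + 1) mod 3 = 0 mod 3 = 0; 0 = 1 — FAILS  ← smallest positive counterexample

Answer: x = 1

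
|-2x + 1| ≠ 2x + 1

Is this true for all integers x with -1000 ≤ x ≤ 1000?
The claim fails at x = 0:
x = 0: LHS = |-2·0 + 1| = |1| = 1, RHS = 2·0 + 1 = 1; 1 ≠ 1 — FAILS

Because a single integer refutes it, the statement is false.

Answer: False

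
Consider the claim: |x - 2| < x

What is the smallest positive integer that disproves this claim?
Testing positive integers:
x = 1: LHS = |1 - 2| = |-1| = 1; 1 < 1 — FAILS  ← smallest positive counterexample

Answer: x = 1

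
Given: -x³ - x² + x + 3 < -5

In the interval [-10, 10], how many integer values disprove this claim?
Counterexamples in [-10, 10]: {-10, -9, -8, -7, -6, -5, -4, -3, -2, -1, 0, 1}.

Counting them gives 12 values.

Answer: 12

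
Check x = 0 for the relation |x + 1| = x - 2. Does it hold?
x = 0: LHS = |0 + 1| = |1| = 1, RHS = 0 - 2 = -2; 1 = -2 — FAILS

The relation fails at x = 0, so x = 0 is a counterexample.

Answer: No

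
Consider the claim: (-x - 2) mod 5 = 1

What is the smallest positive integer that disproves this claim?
Testing positive integers:
x = 1: LHS = (-1 - 2) mod 5 = (-3) mod 5 = 2; 2 = 1 — FAILS  ← smallest positive counterexample

Answer: x = 1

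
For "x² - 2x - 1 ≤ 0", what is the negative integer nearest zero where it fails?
Testing negative integers from -1 downward:
x = -1: LHS = (-1)² - 2·(-1) - 1 = 2; 2 ≤ 0 — FAILS  ← closest negative counterexample to 0

Answer: x = -1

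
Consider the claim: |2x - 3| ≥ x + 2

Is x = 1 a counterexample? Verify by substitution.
Substitute x = 1 into the relation:
x = 1: LHS = |2·1 - 3| = |-1| = 1, RHS = 1 + 2 = 3; 1 ≥ 3 — FAILS

Since the claim fails at x = 1, this value is a counterexample.

Answer: Yes, x = 1 is a counterexample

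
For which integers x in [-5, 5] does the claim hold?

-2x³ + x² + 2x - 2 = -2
Holds for: {0}
Fails for: {-5, -4, -3, -2, -1, 1, 2, 3, 4, 5}

Answer: {0}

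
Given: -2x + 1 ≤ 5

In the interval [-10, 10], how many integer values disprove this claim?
Counterexamples in [-10, 10]: {-10, -9, -8, -7, -6, -5, -4, -3}.

Counting them gives 8 values.

Answer: 8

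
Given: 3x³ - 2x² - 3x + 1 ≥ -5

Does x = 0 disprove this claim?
Substitute x = 0 into the relation:
x = 0: LHS = 3·0³ - 2·0² - 3·0 + 1 = 1; 1 ≥ -5 — holds

The claim holds here, so x = 0 is not a counterexample. (A counterexample exists elsewhere, e.g. x = -2.)

Answer: No, x = 0 is not a counterexample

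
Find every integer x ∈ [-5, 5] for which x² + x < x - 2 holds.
Over all integers in [-5, 5], LHS − RHS is smallest at x = 0, where it equals 2:
x = 0: LHS = 0² + 0 = 0, RHS = 0 - 2 = -2; 0 < -2 — FAILS
At the ends of the range:
x = -5: LHS = (-5)² + (-5) = 20, RHS = (-5) - 2 = -7; 20 < -7 — FAILS
x = 5: LHS = 5² + 5 = 30, RHS = 5 - 2 = 3; 30 < 3 — FAILS
Hence LHS − RHS is never negative, i.e. LHS ≥ RHS throughout, so the claimed relation (<) fails for every integer in [-5, 5].

Answer: None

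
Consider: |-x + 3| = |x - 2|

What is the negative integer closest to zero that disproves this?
Testing negative integers from -1 downward:
x = -1: LHS = |-(-1) + 3| = |4| = 4, RHS = |(-1) - 2| = |-3| = 3; 4 = 3 — FAILS  ← closest negative counterexample to 0

Answer: x = -1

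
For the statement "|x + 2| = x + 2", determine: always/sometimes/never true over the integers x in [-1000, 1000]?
Holds at x = 0: LHS = |0 + 2| = |2| = 2, RHS = 0 + 2 = 2; 2 = 2 — holds
Fails at x = -3: LHS = |(-3) + 2| = |-1| = 1, RHS = (-3) + 2 = -1; 1 = -1 — FAILS
It is satisfied by some integers in the range but not all.

Answer: Sometimes true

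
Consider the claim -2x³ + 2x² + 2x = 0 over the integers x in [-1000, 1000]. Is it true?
The claim fails at x = 1:
x = 1: LHS = -2·1³ + 2·1² + 2·1 = 2; 2 = 0 — FAILS

Because a single integer refutes it, the statement is false.

Answer: False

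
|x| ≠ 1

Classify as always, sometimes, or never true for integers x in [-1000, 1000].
Holds at x = 0: LHS = |0| = 0; 0 ≠ 1 — holds
Fails at x = 1: LHS = |1| = 1; 1 ≠ 1 — FAILS
It is satisfied by some integers in the range but not all.

Answer: Sometimes true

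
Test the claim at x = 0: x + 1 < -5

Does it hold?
x = 0: LHS = 0 + 1 = 1; 1 < -5 — FAILS

The relation fails at x = 0, so x = 0 is a counterexample.

Answer: No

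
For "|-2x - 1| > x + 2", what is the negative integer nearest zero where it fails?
Testing negative integers from -1 downward:
x = -1: LHS = |-2·(-1) - 1| = |1| = 1, RHS = (-1) + 2 = 1; 1 > 1 — FAILS  ← closest negative counterexample to 0

Answer: x = -1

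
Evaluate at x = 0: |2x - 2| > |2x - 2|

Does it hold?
x = 0: LHS = |2·0 - 2| = |-2| = 2, RHS = |2·0 - 2| = |-2| = 2; 2 > 2 — FAILS

The relation fails at x = 0, so x = 0 is a counterexample.

Answer: No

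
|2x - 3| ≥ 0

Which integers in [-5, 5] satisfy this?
An absolute value is never negative, so the left side is ≥ 0 for every x, while the right side is 0. Tightest case in [-5, 5] is x = 1:
x = 1: LHS = |2·1 - 3| = |-1| = 1; 1 ≥ 0 — holds
Hence LHS − RHS is never negative, i.e. LHS ≥ RHS throughout, so the relation holds for every integer in [-5, 5].

Answer: All integers in [-5, 5]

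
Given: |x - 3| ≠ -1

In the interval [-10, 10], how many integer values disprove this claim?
An absolute value is never negative, so the left side is ≥ 0 for every x, while the right side is -1. Tightest case in [-10, 10] is x = 3:
x = 3: LHS = |3 - 3| = |0| = 0; 0 ≠ -1 — holds
Hence LHS − RHS is never 0, i.e. the two sides are never equal, so the relation holds for every integer in [-10, 10].

No counterexample appears in that range.

Answer: 0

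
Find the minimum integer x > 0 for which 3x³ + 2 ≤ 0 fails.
Testing positive integers:
x = 1: LHS = 3·1³ + 2 = 5; 5 ≤ 0 — FAILS  ← smallest positive counterexample

Answer: x = 1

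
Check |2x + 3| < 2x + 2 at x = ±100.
x = 100: LHS = |2·100 + 3| = |203| = 203, RHS = 2·100 + 2 = 202; 203 < 202 — FAILS
x = -100: LHS = |2·(-100) + 3| = |-197| = 197, RHS = 2·(-100) + 2 = -198; 197 < -198 — FAILS

Answer: No, fails for both x = 100 and x = -100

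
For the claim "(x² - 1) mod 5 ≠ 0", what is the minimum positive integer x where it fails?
Testing positive integers:
x = 1: LHS = (1² - 1) mod 5 = 0 mod 5 = 0; 0 ≠ 0 — FAILS  ← smallest positive counterexample

Answer: x = 1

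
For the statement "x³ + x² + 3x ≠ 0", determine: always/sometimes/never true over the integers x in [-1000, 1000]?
Holds at x = 1: LHS = 1³ + 1² + 3·1 = 5; 5 ≠ 0 — holds
Fails at x = 0: LHS = 0³ + 0² + 3·0 = 0; 0 ≠ 0 — FAILS
It is satisfied by some integers in the range but not all.

Answer: Sometimes true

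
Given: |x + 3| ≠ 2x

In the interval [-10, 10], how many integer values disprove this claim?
Counterexamples in [-10, 10]: {3}.

Counting them gives 1 values.

Answer: 1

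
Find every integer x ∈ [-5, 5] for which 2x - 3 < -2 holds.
Holds for: {-5, -4, -3, -2, -1, 0}
Fails for: {1, 2, 3, 4, 5}

Answer: {-5, -4, -3, -2, -1, 0}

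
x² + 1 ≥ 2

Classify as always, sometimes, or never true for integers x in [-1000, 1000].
Holds at x = 1: LHS = 1² + 1 = 2; 2 ≥ 2 — holds
Fails at x = 0: LHS = 0² + 1 = 1; 1 ≥ 2 — FAILS
It is satisfied by some integers in the range but not all.

Answer: Sometimes true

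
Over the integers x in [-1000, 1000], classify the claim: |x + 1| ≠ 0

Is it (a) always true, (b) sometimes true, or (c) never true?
Holds at x = 0: LHS = |0 + 1| = |1| = 1; 1 ≠ 0 — holds
Fails at x = -1: LHS = |(-1) + 1| = |0| = 0; 0 ≠ 0 — FAILS
It is satisfied by some integers in the range but not all.

Answer: Sometimes true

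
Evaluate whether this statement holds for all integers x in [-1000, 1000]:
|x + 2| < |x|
The claim fails at x = 0:
x = 0: LHS = |0 + 2| = |2| = 2, RHS = |0| = 0; 2 < 0 — FAILS

Because a single integer refutes it, the statement is false.

Answer: False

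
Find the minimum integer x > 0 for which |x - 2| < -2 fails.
Testing positive integers:
x = 1: LHS = |1 - 2| = |-1| = 1; 1 < -2 — FAILS  ← smallest positive counterexample

Answer: x = 1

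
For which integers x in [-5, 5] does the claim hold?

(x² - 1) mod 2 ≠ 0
Holds for: {-4, -2, 0, 2, 4}
Fails for: {-5, -3, -1, 1, 3, 5}

Answer: {-4, -2, 0, 2, 4}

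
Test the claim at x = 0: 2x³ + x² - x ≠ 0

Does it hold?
x = 0: LHS = 2·0³ + 0² - 0 = 0; 0 ≠ 0 — FAILS

The relation fails at x = 0, so x = 0 is a counterexample.

Answer: No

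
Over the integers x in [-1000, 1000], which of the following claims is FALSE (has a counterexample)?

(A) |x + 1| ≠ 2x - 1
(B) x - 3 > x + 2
(A) x = 2: LHS = |2 + 1| = |3| = 3, RHS = 2·2 - 1 = 3; 3 ≠ 3 — FAILS
(B) x = 0: LHS = 0 - 3 = -3, RHS = 0 + 2 = 2; -3 > 2 — FAILS

Answer: Both A and B are false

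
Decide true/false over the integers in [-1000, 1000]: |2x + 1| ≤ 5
The claim fails at x = 3:
x = 3: LHS = |2·3 + 1| = |7| = 7; 7 ≤ 5 — FAILS

Because a single integer refutes it, the statement is false.

Answer: False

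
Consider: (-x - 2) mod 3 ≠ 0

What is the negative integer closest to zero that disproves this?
Testing negative integers from -1 downward:
x = -1: LHS = (-(-1) - 2) mod 3 = (-1) mod 3 = 2; 2 ≠ 0 — holds
x = -2: LHS = (-(-2) - 2) mod 3 = 0 mod 3 = 0; 0 ≠ 0 — FAILS  ← closest negative counterexample to 0

Answer: x = -2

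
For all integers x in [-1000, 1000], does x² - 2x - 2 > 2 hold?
The claim fails at x = 0:
x = 0: LHS = 0² - 2·0 - 2 = -2; -2 > 2 — FAILS

Because a single integer refutes it, the statement is false.

Answer: False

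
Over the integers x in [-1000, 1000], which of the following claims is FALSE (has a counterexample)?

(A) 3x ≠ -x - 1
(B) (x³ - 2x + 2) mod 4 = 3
(A) Track d = LHS − RHS over the integers in [-1000, 1000]. Equality would need d = 0, but d changes sign only between consecutive integers, jumping over 0:
x = -1: LHS = 3·(-1) = -3, RHS = -(-1) - 1 = 0; -3 ≠ 0 — holds  (d = -3)
x = 0: LHS = 3·0 = 0, RHS = -0 - 1 = -1; 0 ≠ -1 — holds  (d = 1)
Away from these crossings d keeps a constant sign, and checking every integer in [-1000, 1000] confirms d ≠ 0 throughout. Hence the two sides are never equal, so the relation holds for every integer in [-1000, 1000].

(B) x = 0: LHS = (0³ - 2·0 + 2) mod 4 = 2 mod 4 = 2; 2 = 3 — FAILS

Only (B) has a counterexample.

Answer: B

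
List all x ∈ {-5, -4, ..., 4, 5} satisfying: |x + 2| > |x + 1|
Holds for: {-1, 0, 1, 2, 3, 4, 5}
Fails for: {-5, -4, -3, -2}

Answer: {-1, 0, 1, 2, 3, 4, 5}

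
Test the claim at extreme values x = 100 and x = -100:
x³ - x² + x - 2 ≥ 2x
x = 100: LHS = 100³ - 100² + 100 - 2 = 990098, RHS = 2·100 = 200; 990098 ≥ 200 — holds
x = -100: LHS = (-100)³ - (-100)² + (-100) - 2 = -1010102, RHS = 2·(-100) = -200; -1010102 ≥ -200 — FAILS

Answer: Partially: holds for x = 100, fails for x = -100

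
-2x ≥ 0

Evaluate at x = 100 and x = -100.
x = 100: LHS = -2·100 = -200; -200 ≥ 0 — FAILS
x = -100: LHS = -2·(-100) = 200; 200 ≥ 0 — holds

Answer: Partially: fails for x = 100, holds for x = -100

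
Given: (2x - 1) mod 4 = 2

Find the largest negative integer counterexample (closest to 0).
Testing negative integers from -1 downward:
x = -1: LHS = (2·(-1) - 1) mod 4 = (-3) mod 4 = 1; 1 = 2 — FAILS  ← closest negative counterexample to 0

Answer: x = -1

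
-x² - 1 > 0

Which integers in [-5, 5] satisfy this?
Over all integers in [-5, 5], LHS − RHS is largest at x = 0, where it equals -1:
x = 0: LHS = -0² - 1 = -1; -1 > 0 — FAILS
At the ends of the range:
x = -5: LHS = -(-5)² - 1 = -26; -26 > 0 — FAILS
x = 5: LHS = -5² - 1 = -26; -26 > 0 — FAILS
Hence LHS − RHS is never positive, i.e. LHS ≤ RHS throughout, so the claimed relation (>) fails for every integer in [-5, 5].

Answer: None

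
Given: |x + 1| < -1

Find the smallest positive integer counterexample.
Testing positive integers:
x = 1: LHS = |1 + 1| = |2| = 2; 2 < -1 — FAILS  ← smallest positive counterexample

Answer: x = 1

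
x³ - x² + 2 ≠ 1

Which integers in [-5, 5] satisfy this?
Track d = LHS − RHS over the integers in [-5, 5]. Equality would need d = 0, but d changes sign only between consecutive integers, jumping over 0:
x = -1: LHS = (-1)³ - (-1)² + 2 = 0; 0 ≠ 1 — holds  (d = -1)
x = 0: LHS = 0³ - 0² + 2 = 2; 2 ≠ 1 — holds  (d = 1)
Away from these crossings d keeps a constant sign, and checking every integer in [-5, 5] confirms d ≠ 0 throughout. Hence the two sides are never equal, so the relation holds for every integer in [-5, 5].

Answer: All integers in [-5, 5]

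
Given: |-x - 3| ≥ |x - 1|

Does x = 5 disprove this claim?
Substitute x = 5 into the relation:
x = 5: LHS = |-5 - 3| = |-8| = 8, RHS = |5 - 1| = |4| = 4; 8 ≥ 4 — holds

The claim holds here, so x = 5 is not a counterexample. (A counterexample exists elsewhere, e.g. x = -2.)

Answer: No, x = 5 is not a counterexample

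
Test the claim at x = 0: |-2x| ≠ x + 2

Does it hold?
x = 0: LHS = |-2·0| = |0| = 0, RHS = 0 + 2 = 2; 0 ≠ 2 — holds

The relation is satisfied at x = 0.

Answer: Yes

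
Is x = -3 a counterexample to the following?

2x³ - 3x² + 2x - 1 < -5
Substitute x = -3 into the relation:
x = -3: LHS = 2·(-3)³ - 3·(-3)² + 2·(-3) - 1 = -88; -88 < -5 — holds

The claim holds here, so x = -3 is not a counterexample. (A counterexample exists elsewhere, e.g. x = 0.)

Answer: No, x = -3 is not a counterexample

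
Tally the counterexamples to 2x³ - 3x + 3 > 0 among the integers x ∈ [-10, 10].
Counterexamples in [-10, 10]: {-10, -9, -8, -7, -6, -5, -4, -3, -2}.

Counting them gives 9 values.

Answer: 9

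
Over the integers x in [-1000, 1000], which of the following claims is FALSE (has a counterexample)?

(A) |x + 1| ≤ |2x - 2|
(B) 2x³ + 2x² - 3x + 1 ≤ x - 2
(A) x = 1: LHS = |1 + 1| = |2| = 2, RHS = |2·1 - 2| = |0| = 0; 2 ≤ 0 — FAILS
(B) x = 0: LHS = 2·0³ + 2·0² - 3·0 + 1 = 1, RHS = 0 - 2 = -2; 1 ≤ -2 — FAILS

Answer: Both A and B are false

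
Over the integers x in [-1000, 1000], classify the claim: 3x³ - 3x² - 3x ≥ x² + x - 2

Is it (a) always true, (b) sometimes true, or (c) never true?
Holds at x = 0: LHS = 3·0³ - 3·0² - 3·0 = 0, RHS = 0² + 0 - 2 = -2; 0 ≥ -2 — holds
Fails at x = 1: LHS = 3·1³ - 3·1² - 3·1 = -3, RHS = 1² + 1 - 2 = 0; -3 ≥ 0 — FAILS
It is satisfied by some integers in the range but not all.

Answer: Sometimes true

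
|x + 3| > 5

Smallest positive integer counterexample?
Testing positive integers:
x = 1: LHS = |1 + 3| = |4| = 4; 4 > 5 — FAILS  ← smallest positive counterexample

Answer: x = 1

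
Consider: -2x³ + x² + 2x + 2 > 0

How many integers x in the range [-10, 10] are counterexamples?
Counterexamples in [-10, 10]: {2, 3, 4, 5, 6, 7, 8, 9, 10}.

Counting them gives 9 values.

Answer: 9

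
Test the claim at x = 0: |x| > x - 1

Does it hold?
x = 0: LHS = |0| = 0, RHS = 0 - 1 = -1; 0 > -1 — holds

The relation is satisfied at x = 0.

Answer: Yes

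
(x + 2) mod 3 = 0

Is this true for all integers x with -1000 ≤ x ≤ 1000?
The claim fails at x = 0:
x = 0: LHS = (0 + 2) mod 3 = 2 mod 3 = 2; 2 = 0 — FAILS

Because a single integer refutes it, the statement is false.

Answer: False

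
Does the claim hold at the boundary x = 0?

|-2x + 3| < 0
x = 0: LHS = |-2·0 + 3| = |3| = 3; 3 < 0 — FAILS

The relation fails at x = 0, so x = 0 is a counterexample.

Answer: No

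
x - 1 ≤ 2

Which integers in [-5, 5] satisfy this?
Holds for: {-5, -4, -3, -2, -1, 0, 1, 2, 3}
Fails for: {4, 5}

Answer: {-5, -4, -3, -2, -1, 0, 1, 2, 3}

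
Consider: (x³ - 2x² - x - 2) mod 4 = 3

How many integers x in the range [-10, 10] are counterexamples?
Counterexamples in [-10, 10]: {-10, -9, -8, -7, -6, -5, -4, -3, -2, -1, 0, 1, 2, 3, 4, 5, 6, 7, 8, 9, 10}.

Counting them gives 21 values.

Answer: 21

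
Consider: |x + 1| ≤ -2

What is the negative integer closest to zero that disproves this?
Testing negative integers from -1 downward:
x = -1: LHS = |(-1) + 1| = |0| = 0; 0 ≤ -2 — FAILS  ← closest negative counterexample to 0

Answer: x = -1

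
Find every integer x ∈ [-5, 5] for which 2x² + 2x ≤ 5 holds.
Holds for: {-2, -1, 0, 1}
Fails for: {-5, -4, -3, 2, 3, 4, 5}

Answer: {-2, -1, 0, 1}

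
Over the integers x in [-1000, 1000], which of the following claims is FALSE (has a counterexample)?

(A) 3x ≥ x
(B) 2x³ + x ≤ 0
(A) x = -1: LHS = 3·(-1) = -3; -3 ≥ -1 — FAILS
(B) x = 1: LHS = 2·1³ + 1 = 3; 3 ≤ 0 — FAILS

Answer: Both A and B are false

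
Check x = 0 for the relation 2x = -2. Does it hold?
x = 0: LHS = 2·0 = 0; 0 = -2 — FAILS

The relation fails at x = 0, so x = 0 is a counterexample.

Answer: No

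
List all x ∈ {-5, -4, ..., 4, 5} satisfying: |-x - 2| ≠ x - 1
Over all integers in [-5, 5], LHS − RHS is always positive; it is smallest at x = 0, where it equals 3:
x = 0: LHS = |-0 - 2| = |-2| = 2, RHS = 0 - 1 = -1; 2 ≠ -1 — holds
At the ends of the range:
x = -5: LHS = |-(-5) - 2| = |3| = 3, RHS = (-5) - 1 = -6; 3 ≠ -6 — holds
x = 5: LHS = |-5 - 2| = |-7| = 7, RHS = 5 - 1 = 4; 7 ≠ 4 — holds
Hence LHS − RHS is never 0, i.e. the two sides are never equal, so the relation holds for every integer in [-5, 5].

Answer: All integers in [-5, 5]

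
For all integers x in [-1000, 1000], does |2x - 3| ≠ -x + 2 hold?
The claim fails at x = 1:
x = 1: LHS = |2·1 - 3| = |-1| = 1, RHS = -1 + 2 = 1; 1 ≠ 1 — FAILS

Because a single integer refutes it, the statement is false.

Answer: False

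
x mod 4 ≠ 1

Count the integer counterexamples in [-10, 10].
Counterexamples in [-10, 10]: {-7, -3, 1, 5, 9}.

Counting them gives 5 values.

Answer: 5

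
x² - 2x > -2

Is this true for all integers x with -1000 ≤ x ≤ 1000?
Over all integers in [-1000, 1000], LHS − RHS is smallest at x = 1, where it equals 1:
x = 1: LHS = 1² - 2·1 = -1; -1 > -2 — holds
At the ends of the range:
x = -1000: LHS = (-1000)² - 2·(-1000) = 1002000; 1002000 > -2 — holds
x = 1000: LHS = 1000² - 2·1000 = 998000; 998000 > -2 — holds
Hence LHS − RHS is never zero or negative, i.e. LHS > RHS throughout, so the relation holds for every integer in [-1000, 1000].

No counterexample exists.

Answer: True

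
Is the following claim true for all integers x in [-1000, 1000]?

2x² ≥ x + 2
The claim fails at x = 0:
x = 0: LHS = 2·0² = 0, RHS = 0 + 2 = 2; 0 ≥ 2 — FAILS

Because a single integer refutes it, the statement is false.

Answer: False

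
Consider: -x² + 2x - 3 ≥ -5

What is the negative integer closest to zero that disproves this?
Testing negative integers from -1 downward:
x = -1: LHS = -(-1)² + 2·(-1) - 3 = -6; -6 ≥ -5 — FAILS  ← closest negative counterexample to 0

Answer: x = -1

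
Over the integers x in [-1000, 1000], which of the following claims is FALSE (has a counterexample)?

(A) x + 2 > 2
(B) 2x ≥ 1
(A) x = 0: LHS = 0 + 2 = 2; 2 > 2 — FAILS
(B) x = 0: LHS = 2·0 = 0; 0 ≥ 1 — FAILS

Answer: Both A and B are false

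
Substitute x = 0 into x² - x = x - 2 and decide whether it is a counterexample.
Substitute x = 0 into the relation:
x = 0: LHS = 0² - 0 = 0, RHS = 0 - 2 = -2; 0 = -2 — FAILS

Since the claim fails at x = 0, this value is a counterexample.

Answer: Yes, x = 0 is a counterexample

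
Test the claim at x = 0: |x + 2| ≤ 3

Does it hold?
x = 0: LHS = |0 + 2| = |2| = 2; 2 ≤ 3 — holds

The relation is satisfied at x = 0.

Answer: Yes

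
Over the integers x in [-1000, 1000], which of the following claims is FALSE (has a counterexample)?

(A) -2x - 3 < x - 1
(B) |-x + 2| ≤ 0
(A) x = -1: LHS = -2·(-1) - 3 = -1, RHS = (-1) - 1 = -2; -1 < -2 — FAILS
(B) x = 0: LHS = |-0 + 2| = |2| = 2; 2 ≤ 0 — FAILS

Answer: Both A and B are false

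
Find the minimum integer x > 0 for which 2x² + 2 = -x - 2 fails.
Testing positive integers:
x = 1: LHS = 2·1² + 2 = 4, RHS = -1 - 2 = -3; 4 = -3 — FAILS  ← smallest positive counterexample

Answer: x = 1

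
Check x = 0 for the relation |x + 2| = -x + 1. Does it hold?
x = 0: LHS = |0 + 2| = |2| = 2, RHS = -0 + 1 = 1; 2 = 1 — FAILS

The relation fails at x = 0, so x = 0 is a counterexample.

Answer: No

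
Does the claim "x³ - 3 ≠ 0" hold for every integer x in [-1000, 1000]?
Track d = LHS − RHS over the integers in [-1000, 1000]. Equality would need d = 0, but d changes sign only between consecutive integers, jumping over 0:
x = 1: LHS = 1³ - 3 = -2; -2 ≠ 0 — holds  (d = -2)
x = 2: LHS = 2³ - 3 = 5; 5 ≠ 0 — holds  (d = 5)
Away from these crossings d keeps a constant sign, and checking every integer in [-1000, 1000] confirms d ≠ 0 throughout. Hence the two sides are never equal, so the relation holds for every integer in [-1000, 1000].

No counterexample exists.

Answer: True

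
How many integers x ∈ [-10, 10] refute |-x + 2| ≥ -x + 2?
Over all integers in [-10, 10], LHS − RHS is smallest at x = 0, where it equals 0:
x = 0: LHS = |-0 + 2| = |2| = 2, RHS = -0 + 2 = 2; 2 ≥ 2 — holds
At the ends of the range:
x = -10: LHS = |-(-10) + 2| = |12| = 12, RHS = -(-10) + 2 = 12; 12 ≥ 12 — holds
x = 10: LHS = |-10 + 2| = |-8| = 8, RHS = -10 + 2 = -8; 8 ≥ -8 — holds
Hence LHS − RHS is never negative, i.e. LHS ≥ RHS throughout, so the relation holds for every integer in [-10, 10].

No counterexample appears in that range.

Answer: 0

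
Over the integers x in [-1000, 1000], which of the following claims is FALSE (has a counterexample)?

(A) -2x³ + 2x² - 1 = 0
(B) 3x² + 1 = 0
(A) x = 0: LHS = -2·0³ + 2·0² - 1 = -1; -1 = 0 — FAILS
(B) x = 0: LHS = 3·0² + 1 = 1; 1 = 0 — FAILS

Answer: Both A and B are false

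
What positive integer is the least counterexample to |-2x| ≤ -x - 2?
Testing positive integers:
x = 1: LHS = |-2·1| = |-2| = 2, RHS = -1 - 2 = -3; 2 ≤ -3 — FAILS  ← smallest positive counterexample

Answer: x = 1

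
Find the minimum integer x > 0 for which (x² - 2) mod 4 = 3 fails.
Testing positive integers:
x = 1: LHS = (1² - 2) mod 4 = (-1) mod 4 = 3; 3 = 3 — holds
x = 2: LHS = (2² - 2) mod 4 = 2 mod 4 = 2; 2 = 3 — FAILS  ← smallest positive counterexample

Answer: x = 2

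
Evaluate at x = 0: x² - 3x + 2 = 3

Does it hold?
x = 0: LHS = 0² - 3·0 + 2 = 2; 2 = 3 — FAILS

The relation fails at x = 0, so x = 0 is a counterexample.

Answer: No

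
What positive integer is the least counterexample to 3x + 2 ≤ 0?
Testing positive integers:
x = 1: LHS = 3·1 + 2 = 5; 5 ≤ 0 — FAILS  ← smallest positive counterexample

Answer: x = 1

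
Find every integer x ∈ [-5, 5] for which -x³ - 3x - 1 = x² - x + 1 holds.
Holds for: {-1}
Fails for: {-5, -4, -3, -2, 0, 1, 2, 3, 4, 5}

Answer: {-1}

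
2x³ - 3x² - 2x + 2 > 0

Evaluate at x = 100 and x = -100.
x = 100: LHS = 2·100³ - 3·100² - 2·100 + 2 = 1969802; 1969802 > 0 — holds
x = -100: LHS = 2·(-100)³ - 3·(-100)² - 2·(-100) + 2 = -2029798; -2029798 > 0 — FAILS

Answer: Partially: holds for x = 100, fails for x = -100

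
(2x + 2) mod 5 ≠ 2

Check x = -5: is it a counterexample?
Substitute x = -5 into the relation:
x = -5: LHS = (2·(-5) + 2) mod 5 = (-8) mod 5 = 2; 2 ≠ 2 — FAILS

Since the claim fails at x = -5, this value is a counterexample.

Answer: Yes, x = -5 is a counterexample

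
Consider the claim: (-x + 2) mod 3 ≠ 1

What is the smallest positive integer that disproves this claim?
Testing positive integers:
x = 1: LHS = (-1 + 2) mod 3 = 1 mod 3 = 1; 1 ≠ 1 — FAILS  ← smallest positive counterexample

Answer: x = 1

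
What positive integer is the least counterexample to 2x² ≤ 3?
Testing positive integers:
x = 1: LHS = 2·1² = 2; 2 ≤ 3 — holds
x = 2: LHS = 2·2² = 8; 8 ≤ 3 — FAILS  ← smallest positive counterexample

Answer: x = 2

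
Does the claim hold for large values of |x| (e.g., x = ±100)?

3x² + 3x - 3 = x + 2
x = 100: LHS = 3·100² + 3·100 - 3 = 30297, RHS = 100 + 2 = 102; 30297 = 102 — FAILS
x = -100: LHS = 3·(-100)² + 3·(-100) - 3 = 29697, RHS = (-100) + 2 = -98; 29697 = -98 — FAILS

Answer: No, fails for both x = 100 and x = -100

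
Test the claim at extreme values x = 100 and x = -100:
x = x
x = 100: 100 = 100 — holds
x = -100: -100 = -100 — holds

Answer: Yes, holds for both x = 100 and x = -100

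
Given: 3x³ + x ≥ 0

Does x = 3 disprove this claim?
Substitute x = 3 into the relation:
x = 3: LHS = 3·3³ + 3 = 84; 84 ≥ 0 — holds

The claim holds here, so x = 3 is not a counterexample. (A counterexample exists elsewhere, e.g. x = -1.)

Answer: No, x = 3 is not a counterexample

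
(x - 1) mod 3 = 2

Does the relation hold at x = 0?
x = 0: LHS = (0 - 1) mod 3 = (-1) mod 3 = 2; 2 = 2 — holds

The relation is satisfied at x = 0.

Answer: Yes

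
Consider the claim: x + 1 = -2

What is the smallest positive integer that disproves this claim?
Testing positive integers:
x = 1: LHS = 1 + 1 = 2; 2 = -2 — FAILS  ← smallest positive counterexample

Answer: x = 1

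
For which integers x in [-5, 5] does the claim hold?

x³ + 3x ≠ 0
Holds for: {-5, -4, -3, -2, -1, 1, 2, 3, 4, 5}
Fails for: {0}

Answer: {-5, -4, -3, -2, -1, 1, 2, 3, 4, 5}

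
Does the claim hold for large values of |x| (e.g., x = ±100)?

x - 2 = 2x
x = 100: LHS = 100 - 2 = 98, RHS = 2·100 = 200; 98 = 200 — FAILS
x = -100: LHS = (-100) - 2 = -102, RHS = 2·(-100) = -200; -102 = -200 — FAILS

Answer: No, fails for both x = 100 and x = -100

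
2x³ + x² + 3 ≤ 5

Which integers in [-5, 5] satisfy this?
Holds for: {-5, -4, -3, -2, -1, 0}
Fails for: {1, 2, 3, 4, 5}

Answer: {-5, -4, -3, -2, -1, 0}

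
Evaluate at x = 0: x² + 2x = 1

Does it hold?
x = 0: LHS = 0² + 2·0 = 0; 0 = 1 — FAILS

The relation fails at x = 0, so x = 0 is a counterexample.

Answer: No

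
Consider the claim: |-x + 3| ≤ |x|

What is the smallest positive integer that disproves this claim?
Testing positive integers:
x = 1: LHS = |-1 + 3| = |2| = 2, RHS = |1| = 1; 2 ≤ 1 — FAILS  ← smallest positive counterexample

Answer: x = 1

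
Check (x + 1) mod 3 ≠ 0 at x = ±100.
x = 100: LHS = (100 + 1) mod 3 = 101 mod 3 = 2; 2 ≠ 0 — holds
x = -100: LHS = ((-100) + 1) mod 3 = (-99) mod 3 = 0; 0 ≠ 0 — FAILS

Answer: Partially: holds for x = 100, fails for x = -100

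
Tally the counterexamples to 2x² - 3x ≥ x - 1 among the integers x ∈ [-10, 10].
Counterexamples in [-10, 10]: {1}.

Counting them gives 1 values.

Answer: 1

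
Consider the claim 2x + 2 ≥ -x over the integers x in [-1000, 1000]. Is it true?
The claim fails at x = -1:
x = -1: LHS = 2·(-1) + 2 = 0, RHS = -(-1) = 1; 0 ≥ 1 — FAILS

Because a single integer refutes it, the statement is false.

Answer: False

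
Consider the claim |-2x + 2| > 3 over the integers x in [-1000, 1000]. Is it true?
The claim fails at x = 0:
x = 0: LHS = |-2·0 + 2| = |2| = 2; 2 > 3 — FAILS

Because a single integer refutes it, the statement is false.

Answer: False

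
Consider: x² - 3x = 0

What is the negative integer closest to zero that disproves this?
Testing negative integers from -1 downward:
x = -1: LHS = (-1)² - 3·(-1) = 4; 4 = 0 — FAILS  ← closest negative counterexample to 0

Answer: x = -1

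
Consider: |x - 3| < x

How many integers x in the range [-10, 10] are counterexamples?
Counterexamples in [-10, 10]: {-10, -9, -8, -7, -6, -5, -4, -3, -2, -1, 0, 1}.

Counting them gives 12 values.

Answer: 12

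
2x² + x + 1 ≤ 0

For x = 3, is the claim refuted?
Substitute x = 3 into the relation:
x = 3: LHS = 2·3² + 3 + 1 = 22; 22 ≤ 0 — FAILS

Since the claim fails at x = 3, this value is a counterexample.

Answer: Yes, x = 3 is a counterexample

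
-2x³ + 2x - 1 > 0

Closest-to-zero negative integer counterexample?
Testing negative integers from -1 downward:
x = -1: LHS = -2·(-1)³ + 2·(-1) - 1 = -1; -1 > 0 — FAILS  ← closest negative counterexample to 0

Answer: x = -1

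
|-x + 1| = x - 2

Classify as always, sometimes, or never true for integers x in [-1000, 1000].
Over all integers in [-1000, 1000], LHS − RHS is always positive; it is smallest at x = 1, where it equals 1:
x = 1: LHS = |-1 + 1| = |0| = 0, RHS = 1 - 2 = -1; 0 = -1 — FAILS
At the ends of the range:
x = -1000: LHS = |-(-1000) + 1| = |1001| = 1001, RHS = (-1000) - 2 = -1002; 1001 = -1002 — FAILS
x = 1000: LHS = |-1000 + 1| = |-999| = 999, RHS = 1000 - 2 = 998; 999 = 998 — FAILS
Hence LHS − RHS is never 0, i.e. the two sides are never equal, so the claimed relation (=) fails for every integer in [-1000, 1000].

No integer in the range satisfies it.

Answer: Never true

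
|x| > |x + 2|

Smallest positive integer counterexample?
Testing positive integers:
x = 1: LHS = |1| = 1, RHS = |1 + 2| = |3| = 3; 1 > 3 — FAILS  ← smallest positive counterexample

Answer: x = 1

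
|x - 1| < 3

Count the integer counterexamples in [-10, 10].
Counterexamples in [-10, 10]: {-10, -9, -8, -7, -6, -5, -4, -3, -2, 4, 5, 6, 7, 8, 9, 10}.

Counting them gives 16 values.

Answer: 16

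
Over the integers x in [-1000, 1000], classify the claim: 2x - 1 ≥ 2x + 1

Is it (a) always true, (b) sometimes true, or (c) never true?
Over all integers in [-1000, 1000], LHS − RHS is largest at x = 0, where it equals -2:
x = 0: LHS = 2·0 - 1 = -1, RHS = 2·0 + 1 = 1; -1 ≥ 1 — FAILS
At the ends of the range:
x = -1000: LHS = 2·(-1000) - 1 = -2001, RHS = 2·(-1000) + 1 = -1999; -2001 ≥ -1999 — FAILS
x = 1000: LHS = 2·1000 - 1 = 1999, RHS = 2·1000 + 1 = 2001; 1999 ≥ 2001 — FAILS
Hence LHS − RHS is never zero or positive, i.e. LHS < RHS throughout, so the claimed relation (≥) fails for every integer in [-1000, 1000].

No integer in the range satisfies it.

Answer: Never true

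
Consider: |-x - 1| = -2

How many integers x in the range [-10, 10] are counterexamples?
Counterexamples in [-10, 10]: {-10, -9, -8, -7, -6, -5, -4, -3, -2, -1, 0, 1, 2, 3, 4, 5, 6, 7, 8, 9, 10}.

Counting them gives 21 values.

Answer: 21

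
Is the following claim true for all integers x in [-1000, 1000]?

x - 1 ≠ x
Over all integers in [-1000, 1000], LHS − RHS is always negative; it is closest to 0 at x = 0, where it equals -1:
x = 0: LHS = 0 - 1 = -1; -1 ≠ 0 — holds
At the ends of the range:
x = -1000: LHS = (-1000) - 1 = -1001; -1001 ≠ -1000 — holds
x = 1000: LHS = 1000 - 1 = 999; 999 ≠ 1000 — holds
Hence LHS − RHS is never 0, i.e. the two sides are never equal, so the relation holds for every integer in [-1000, 1000].

No counterexample exists.

Answer: True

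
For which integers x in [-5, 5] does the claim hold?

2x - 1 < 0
Holds for: {-5, -4, -3, -2, -1, 0}
Fails for: {1, 2, 3, 4, 5}

Answer: {-5, -4, -3, -2, -1, 0}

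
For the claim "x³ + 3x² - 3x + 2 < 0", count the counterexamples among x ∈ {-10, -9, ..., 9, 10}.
Counterexamples in [-10, 10]: {-3, -2, -1, 0, 1, 2, 3, 4, 5, 6, 7, 8, 9, 10}.

Counting them gives 14 values.

Answer: 14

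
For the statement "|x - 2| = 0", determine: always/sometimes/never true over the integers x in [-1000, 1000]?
Holds at x = 2: LHS = |2 - 2| = |0| = 0; 0 = 0 — holds
Fails at x = 0: LHS = |0 - 2| = |-2| = 2; 2 = 0 — FAILS
It is satisfied by some integers in the range but not all.

Answer: Sometimes true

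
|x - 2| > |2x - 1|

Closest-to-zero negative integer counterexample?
Testing negative integers from -1 downward:
x = -1: LHS = |(-1) - 2| = |-3| = 3, RHS = |2·(-1) - 1| = |-3| = 3; 3 > 3 — FAILS  ← closest negative counterexample to 0

Answer: x = -1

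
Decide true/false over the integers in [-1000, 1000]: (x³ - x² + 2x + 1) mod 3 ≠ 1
The claim fails at x = 0:
x = 0: LHS = (0³ - 0² + 2·0 + 1) mod 3 = 1 mod 3 = 1; 1 ≠ 1 — FAILS

Because a single integer refutes it, the statement is false.

Answer: False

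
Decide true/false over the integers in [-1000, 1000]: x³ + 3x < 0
The claim fails at x = 0:
x = 0: LHS = 0³ + 3·0 = 0; 0 < 0 — FAILS

Because a single integer refutes it, the statement is false.

Answer: False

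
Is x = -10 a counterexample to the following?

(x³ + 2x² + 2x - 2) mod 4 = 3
Substitute x = -10 into the relation:
x = -10: LHS = ((-10)³ + 2·(-10)² + 2·(-10) - 2) mod 4 = (-822) mod 4 = 2; 2 = 3 — FAILS

Since the claim fails at x = -10, this value is a counterexample.

Answer: Yes, x = -10 is a counterexample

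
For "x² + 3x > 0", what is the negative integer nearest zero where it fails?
Testing negative integers from -1 downward:
x = -1: LHS = (-1)² + 3·(-1) = -2; -2 > 0 — FAILS  ← closest negative counterexample to 0

Answer: x = -1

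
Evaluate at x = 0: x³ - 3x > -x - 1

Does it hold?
x = 0: LHS = 0³ - 3·0 = 0, RHS = -0 - 1 = -1; 0 > -1 — holds

The relation is satisfied at x = 0.

Answer: Yes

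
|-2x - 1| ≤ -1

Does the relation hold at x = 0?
x = 0: LHS = |-2·0 - 1| = |-1| = 1; 1 ≤ -1 — FAILS

The relation fails at x = 0, so x = 0 is a counterexample.

Answer: No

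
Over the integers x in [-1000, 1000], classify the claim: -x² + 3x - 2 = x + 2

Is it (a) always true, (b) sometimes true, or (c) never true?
Over all integers in [-1000, 1000], LHS − RHS is always negative; it is closest to 0 at x = 1, where it equals -3:
x = 1: LHS = -1² + 3·1 - 2 = 0, RHS = 1 + 2 = 3; 0 = 3 — FAILS
At the ends of the range:
x = -1000: LHS = -(-1000)² + 3·(-1000) - 2 = -1003002, RHS = (-1000) + 2 = -998; -1003002 = -998 — FAILS
x = 1000: LHS = -1000² + 3·1000 - 2 = -997002, RHS = 1000 + 2 = 1002; -997002 = 1002 — FAILS
Hence LHS − RHS is never 0, i.e. the two sides are never equal, so the claimed relation (=) fails for every integer in [-1000, 1000].

No integer in the range satisfies it.

Answer: Never true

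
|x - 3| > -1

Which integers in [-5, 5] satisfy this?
An absolute value is never negative, so the left side is ≥ 0 for every x, while the right side is -1. Tightest case in [-5, 5] is x = 3:
x = 3: LHS = |3 - 3| = |0| = 0; 0 > -1 — holds
Hence LHS − RHS is never zero or negative, i.e. LHS > RHS throughout, so the relation holds for every integer in [-5, 5].

Answer: All integers in [-5, 5]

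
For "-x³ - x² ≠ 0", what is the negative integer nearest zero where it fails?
Testing negative integers from -1 downward:
x = -1: LHS = -(-1)³ - (-1)² = 0; 0 ≠ 0 — FAILS  ← closest negative counterexample to 0

Answer: x = -1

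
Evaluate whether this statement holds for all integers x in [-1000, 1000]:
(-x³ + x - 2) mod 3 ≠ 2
For a polynomial with integer coefficients, its value mod 3 depends only on x mod 3, so it suffices to check one representative of each residue class, x = 0, 1, 2:
x = 0: LHS = (-0³ + 0 - 2) mod 3 = (-2) mod 3 = 1; 1 ≠ 2 — holds
x = 1: LHS = (-1³ + 1 - 2) mod 3 = (-2) mod 3 = 1; 1 ≠ 2 — holds
x = 2: LHS = (-2³ + 2 - 2) mod 3 = (-8) mod 3 = 1; 1 ≠ 2 — holds
The relation holds in every residue class, so the relation holds for every integer in [-1000, 1000].

No counterexample exists.

Answer: True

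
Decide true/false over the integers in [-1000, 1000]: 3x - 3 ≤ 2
The claim fails at x = 2:
x = 2: LHS = 3·2 - 3 = 3; 3 ≤ 2 — FAILS

Because a single integer refutes it, the statement is false.

Answer: False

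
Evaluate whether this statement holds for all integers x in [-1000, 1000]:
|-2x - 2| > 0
The claim fails at x = -1:
x = -1: LHS = |-2·(-1) - 2| = |0| = 0; 0 > 0 — FAILS

Because a single integer refutes it, the statement is false.

Answer: False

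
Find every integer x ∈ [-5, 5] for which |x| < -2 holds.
An absolute value is never negative, so the left side is ≥ 0 for every x, while the right side is -2. Tightest case in [-5, 5] is x = 0:
x = 0: LHS = |0| = 0; 0 < -2 — FAILS
Hence LHS − RHS is never negative, i.e. LHS ≥ RHS throughout, so the claimed relation (<) fails for every integer in [-5, 5].

Answer: None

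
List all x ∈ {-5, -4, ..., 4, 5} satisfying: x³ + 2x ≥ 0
Holds for: {0, 1, 2, 3, 4, 5}
Fails for: {-5, -4, -3, -2, -1}

Answer: {0, 1, 2, 3, 4, 5}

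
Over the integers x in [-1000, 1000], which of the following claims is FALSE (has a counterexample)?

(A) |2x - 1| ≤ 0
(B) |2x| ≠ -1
(A) x = 0: LHS = |2·0 - 1| = |-1| = 1; 1 ≤ 0 — FAILS

(B) An absolute value is never negative, so the left side is ≥ 0 for every x, while the right side is -1. Tightest case in [-1000, 1000] is x = 0:
x = 0: LHS = |2·0| = |0| = 0; 0 ≠ -1 — holds
Hence LHS − RHS is never 0, i.e. the two sides are never equal, so the relation holds for every integer in [-1000, 1000].

Only (A) has a counterexample.

Answer: A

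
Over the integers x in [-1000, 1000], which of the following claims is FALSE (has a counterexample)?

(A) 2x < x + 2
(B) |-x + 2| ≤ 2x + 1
(A) x = 2: LHS = 2·2 = 4, RHS = 2 + 2 = 4; 4 < 4 — FAILS
(B) x = 0: LHS = |-0 + 2| = |2| = 2, RHS = 2·0 + 1 = 1; 2 ≤ 1 — FAILS

Answer: Both A and B are false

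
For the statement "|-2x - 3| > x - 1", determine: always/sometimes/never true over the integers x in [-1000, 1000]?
Over all integers in [-1000, 1000], LHS − RHS is smallest at x = -1, where it equals 3:
x = -1: LHS = |-2·(-1) - 3| = |-1| = 1, RHS = (-1) - 1 = -2; 1 > -2 — holds
At the ends of the range:
x = -1000: LHS = |-2·(-1000) - 3| = |1997| = 1997, RHS = (-1000) - 1 = -1001; 1997 > -1001 — holds
x = 1000: LHS = |-2·1000 - 3| = |-2003| = 2003, RHS = 1000 - 1 = 999; 2003 > 999 — holds
Hence LHS − RHS is never zero or negative, i.e. LHS > RHS throughout, so the relation holds for every integer in [-1000, 1000].

No counterexample exists.

Answer: Always true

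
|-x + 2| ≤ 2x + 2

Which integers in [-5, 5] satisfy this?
Holds for: {0, 1, 2, 3, 4, 5}
Fails for: {-5, -4, -3, -2, -1}

Answer: {0, 1, 2, 3, 4, 5}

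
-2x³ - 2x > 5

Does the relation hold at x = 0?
x = 0: LHS = -2·0³ - 2·0 = 0; 0 > 5 — FAILS

The relation fails at x = 0, so x = 0 is a counterexample.

Answer: No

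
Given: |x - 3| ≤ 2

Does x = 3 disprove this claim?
Substitute x = 3 into the relation:
x = 3: LHS = |3 - 3| = |0| = 0; 0 ≤ 2 — holds

The claim holds here, so x = 3 is not a counterexample. (A counterexample exists elsewhere, e.g. x = 0.)

Answer: No, x = 3 is not a counterexample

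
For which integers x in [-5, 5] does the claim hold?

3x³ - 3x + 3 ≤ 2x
Holds for: {-5, -4, -3, -2}
Fails for: {-1, 0, 1, 2, 3, 4, 5}

Answer: {-5, -4, -3, -2}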